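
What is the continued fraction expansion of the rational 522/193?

[2; 1, 2, 2, 1, 1, 2, 4]

Run the Euclidean algorithm on 522 and 193; the successive quotients are the partial quotients a_0, a_1, ... (each step inverts the fractional part left over by the previous one):
  522 = 2*193 + 136, so a_0 = 2.
  193 = 1*136 + 57, so a_1 = 1.
  136 = 2*57 + 22, so a_2 = 2.
  57 = 2*22 + 13, so a_3 = 2.
  22 = 1*13 + 9, so a_4 = 1.
  13 = 1*9 + 4, so a_5 = 1.
  9 = 2*4 + 1, so a_6 = 2.
  4 = 4*1 + 0, so a_7 = 4.
The remainder reaches 0 after 8 divisions, so the expansion has 8 partial quotients, read off in order.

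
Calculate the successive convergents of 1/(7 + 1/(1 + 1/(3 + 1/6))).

0/1, 1/7, 1/8, 4/31, 25/194

Using the convergent recurrence p_i = a_i*p_{i-1} + p_{i-2}, q_i = a_i*q_{i-1} + q_{i-2} with p_{-2}=0, p_{-1}=1, q_{-2}=1, q_{-1}=0:
  i=0: a_0=0, p_0 = 0*1 + 0 = 0, q_0 = 0*0 + 1 = 1.
  i=1: a_1=7, p_1 = 7*0 + 1 = 1, q_1 = 7*1 + 0 = 7.
  i=2: a_2=1, p_2 = 1*1 + 0 = 1, q_2 = 1*7 + 1 = 8.
  i=3: a_3=3, p_3 = 3*1 + 1 = 4, q_3 = 3*8 + 7 = 31.
  i=4: a_4=6, p_4 = 6*4 + 1 = 25, q_4 = 6*31 + 8 = 194.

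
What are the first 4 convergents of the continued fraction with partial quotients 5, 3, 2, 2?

5/1, 16/3, 37/7, 90/17

Using the convergent recurrence p_i = a_i*p_{i-1} + p_{i-2}, q_i = a_i*q_{i-1} + q_{i-2} with p_{-2}=0, p_{-1}=1, q_{-2}=1, q_{-1}=0:
  i=0: a_0=5, p_0 = 5*1 + 0 = 5, q_0 = 5*0 + 1 = 1.
  i=1: a_1=3, p_1 = 3*5 + 1 = 16, q_1 = 3*1 + 0 = 3.
  i=2: a_2=2, p_2 = 2*16 + 5 = 37, q_2 = 2*3 + 1 = 7.
  i=3: a_3=2, p_3 = 2*37 + 16 = 90, q_3 = 2*7 + 3 = 17.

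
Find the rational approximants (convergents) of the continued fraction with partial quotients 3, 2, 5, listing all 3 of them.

3/1, 7/2, 38/11

Using the convergent recurrence p_i = a_i*p_{i-1} + p_{i-2}, q_i = a_i*q_{i-1} + q_{i-2} with p_{-2}=0, p_{-1}=1, q_{-2}=1, q_{-1}=0:
  i=0: a_0=3, p_0 = 3*1 + 0 = 3, q_0 = 3*0 + 1 = 1.
  i=1: a_1=2, p_1 = 2*3 + 1 = 7, q_1 = 2*1 + 0 = 2.
  i=2: a_2=5, p_2 = 5*7 + 3 = 38, q_2 = 5*2 + 1 = 11.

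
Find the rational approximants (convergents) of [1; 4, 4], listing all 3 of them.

Using the convergent recurrence p_i = a_i*p_{i-1} + p_{i-2}, q_i = a_i*q_{i-1} + q_{i-2} with p_{-2}=0, p_{-1}=1, q_{-2}=1, q_{-1}=0:
  i=0: a_0=1, p_0 = 1*1 + 0 = 1, q_0 = 1*0 + 1 = 1.
  i=1: a_1=4, p_1 = 4*1 + 1 = 5, q_1 = 4*1 + 0 = 4.
  i=2: a_2=4, p_2 = 4*5 + 1 = 21, q_2 = 4*4 + 1 = 17.

1/1, 5/4, 21/17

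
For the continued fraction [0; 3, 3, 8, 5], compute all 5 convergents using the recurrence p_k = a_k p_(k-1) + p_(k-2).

0/1, 1/3, 3/10, 25/83, 128/425

Using the convergent recurrence p_i = a_i*p_{i-1} + p_{i-2}, q_i = a_i*q_{i-1} + q_{i-2} with p_{-2}=0, p_{-1}=1, q_{-2}=1, q_{-1}=0:
  i=0: a_0=0, p_0 = 0*1 + 0 = 0, q_0 = 0*0 + 1 = 1.
  i=1: a_1=3, p_1 = 3*0 + 1 = 1, q_1 = 3*1 + 0 = 3.
  i=2: a_2=3, p_2 = 3*1 + 0 = 3, q_2 = 3*3 + 1 = 10.
  i=3: a_3=8, p_3 = 8*3 + 1 = 25, q_3 = 8*10 + 3 = 83.
  i=4: a_4=5, p_4 = 5*25 + 3 = 128, q_4 = 5*83 + 10 = 425.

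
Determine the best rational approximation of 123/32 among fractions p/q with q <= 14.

Expand x = 123/32 as a continued fraction with the Euclidean algorithm:
  123 = 3*32 + 27, so a_0 = 3.
  32 = 1*27 + 5, so a_1 = 1.
  27 = 5*5 + 2, so a_2 = 5.
  5 = 2*2 + 1, so a_3 = 2.
  2 = 2*1 + 0, so a_4 = 2.
so x = [3; 1, 5, 2, 2].
Convergents (p_i = a_i*p_{i-1} + p_{i-2}, q_i = a_i*q_{i-1} + q_{i-2} with p_{-2}=0, p_{-1}=1, q_{-2}=1, q_{-1}=0), until the denominator exceeds 14:
  i=0: a_0=3, p_0 = 3*1 + 0 = 3, q_0 = 3*0 + 1 = 1.
  i=1: a_1=1, p_1 = 1*3 + 1 = 4, q_1 = 1*1 + 0 = 1.
  i=2: a_2=5, p_2 = 5*4 + 3 = 23, q_2 = 5*1 + 1 = 6.
  i=3: a_3=2, p_3 = 2*23 + 4 = 50, q_3 = 2*6 + 1 = 13.
  i=4: a_4=2, p_4 = 2*50 + 23 = 123, q_4 = 2*13 + 6 = 32.
q_4 = 32 > 14, so the last convergent with denominator <= 14 is p_3/q_3 = 50/13.
The closest fraction with denominator <= 14 is either p_3/q_3 or the intermediate fraction (k*p_3 + p_2)/(k*q_3 + q_2) with the largest k >= 1 whose denominator stays <= 14; these approach x as k grows, and every other convergent or intermediate fraction in range is farther away.
Largest k: floor((14 - q_2)/q_3) = floor((14 - 6)/13) = 0.
Since k = 0, no intermediate fraction beyond p_3/q_3 has denominator <= 14, so the convergent 50/13 is the closest (its error is |123*13 - 50*32|/(32*13) = 1/416).

50/13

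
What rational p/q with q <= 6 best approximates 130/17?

23/3

Expand x = 130/17 as a continued fraction with the Euclidean algorithm:
  130 = 7*17 + 11, so a_0 = 7.
  17 = 1*11 + 6, so a_1 = 1.
  11 = 1*6 + 5, so a_2 = 1.
  6 = 1*5 + 1, so a_3 = 1.
  5 = 5*1 + 0, so a_4 = 5.
so x = [7; 1, 1, 1, 5].
Convergents (p_i = a_i*p_{i-1} + p_{i-2}, q_i = a_i*q_{i-1} + q_{i-2} with p_{-2}=0, p_{-1}=1, q_{-2}=1, q_{-1}=0), until the denominator exceeds 6:
  i=0: a_0=7, p_0 = 7*1 + 0 = 7, q_0 = 7*0 + 1 = 1.
  i=1: a_1=1, p_1 = 1*7 + 1 = 8, q_1 = 1*1 + 0 = 1.
  i=2: a_2=1, p_2 = 1*8 + 7 = 15, q_2 = 1*1 + 1 = 2.
  i=3: a_3=1, p_3 = 1*15 + 8 = 23, q_3 = 1*2 + 1 = 3.
  i=4: a_4=5, p_4 = 5*23 + 15 = 130, q_4 = 5*3 + 2 = 17.
q_4 = 17 > 6, so the last convergent with denominator <= 6 is p_3/q_3 = 23/3.
The closest fraction with denominator <= 6 is either p_3/q_3 or the intermediate fraction (k*p_3 + p_2)/(k*q_3 + q_2) with the largest k >= 1 whose denominator stays <= 6; these approach x as k grows, and every other convergent or intermediate fraction in range is farther away.
Largest k: floor((6 - q_2)/q_3) = floor((6 - 2)/3) = 1.
That gives (1*23 + 15)/(1*3 + 2) = 38/5.
Compare the errors: |x - 23/3| = |130*3 - 23*17|/(17*3) = 1/51, and |x - 38/5| = |130*5 - 38*17|/(17*5) = 4/85.
Cross-multiplying, 1*85 = 85 < 204 = 4*51, so 1/51 is smaller: the convergent 23/3 is closer to x than 38/5.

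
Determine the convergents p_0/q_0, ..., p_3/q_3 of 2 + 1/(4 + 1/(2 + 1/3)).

Using the convergent recurrence p_i = a_i*p_{i-1} + p_{i-2}, q_i = a_i*q_{i-1} + q_{i-2} with p_{-2}=0, p_{-1}=1, q_{-2}=1, q_{-1}=0:
  i=0: a_0=2, p_0 = 2*1 + 0 = 2, q_0 = 2*0 + 1 = 1.
  i=1: a_1=4, p_1 = 4*2 + 1 = 9, q_1 = 4*1 + 0 = 4.
  i=2: a_2=2, p_2 = 2*9 + 2 = 20, q_2 = 2*4 + 1 = 9.
  i=3: a_3=3, p_3 = 3*20 + 9 = 69, q_3 = 3*9 + 4 = 31.

2/1, 9/4, 20/9, 69/31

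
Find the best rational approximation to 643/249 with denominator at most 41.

31/12

Expand x = 643/249 as a continued fraction with the Euclidean algorithm:
  643 = 2*249 + 145, so a_0 = 2.
  249 = 1*145 + 104, so a_1 = 1.
  145 = 1*104 + 41, so a_2 = 1.
  104 = 2*41 + 22, so a_3 = 2.
  41 = 1*22 + 19, so a_4 = 1.
  22 = 1*19 + 3, so a_5 = 1.
  19 = 6*3 + 1, so a_6 = 6.
  3 = 3*1 + 0, so a_7 = 3.
so x = [2; 1, 1, 2, 1, 1, 6, 3].
Convergents (p_i = a_i*p_{i-1} + p_{i-2}, q_i = a_i*q_{i-1} + q_{i-2} with p_{-2}=0, p_{-1}=1, q_{-2}=1, q_{-1}=0), until the denominator exceeds 41:
  i=0: a_0=2, p_0 = 2*1 + 0 = 2, q_0 = 2*0 + 1 = 1.
  i=1: a_1=1, p_1 = 1*2 + 1 = 3, q_1 = 1*1 + 0 = 1.
  i=2: a_2=1, p_2 = 1*3 + 2 = 5, q_2 = 1*1 + 1 = 2.
  i=3: a_3=2, p_3 = 2*5 + 3 = 13, q_3 = 2*2 + 1 = 5.
  i=4: a_4=1, p_4 = 1*13 + 5 = 18, q_4 = 1*5 + 2 = 7.
  i=5: a_5=1, p_5 = 1*18 + 13 = 31, q_5 = 1*7 + 5 = 12.
  i=6: a_6=6, p_6 = 6*31 + 18 = 204, q_6 = 6*12 + 7 = 79.
q_6 = 79 > 41, so the last convergent with denominator <= 41 is p_5/q_5 = 31/12.
The closest fraction with denominator <= 41 is either p_5/q_5 or the intermediate fraction (k*p_5 + p_4)/(k*q_5 + q_4) with the largest k >= 1 whose denominator stays <= 41; these approach x as k grows, and every other convergent or intermediate fraction in range is farther away.
Largest k: floor((41 - q_4)/q_5) = floor((41 - 7)/12) = 2.
That gives (2*31 + 18)/(2*12 + 7) = 80/31.
Compare the errors: |x - 31/12| = |643*12 - 31*249|/(249*12) = 3/2988, and |x - 80/31| = |643*31 - 80*249|/(249*31) = 13/7719.
Cross-multiplying, 3*7719 = 23157 < 38844 = 13*2988, so 3/2988 is smaller: the convergent 31/12 is closer to x than 80/31.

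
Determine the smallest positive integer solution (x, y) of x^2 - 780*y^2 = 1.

First expand sqrt(780) as a continued fraction. With x_i = (sqrt(780) + m_i)/d_i and (m_0, d_0) = (0, 1): a_0 = floor(sqrt(780)) = 27, since 27^2 = 729 <= 780 < 784 = 28^2.
Iterate m_{i+1} = d_i*a_i - m_i, d_{i+1} = (780 - m_{i+1}^2)/d_i, a_{i+1} = floor((a_0 + m_{i+1})/d_{i+1}):
  m_1 = 1*27 - 0 = 27, d_1 = (780 - 27^2)/1 = 51/1 = 51, a_1 = floor((27 + 27)/51) = 1.
  m_2 = 51*1 - 27 = 24, d_2 = (780 - 24^2)/51 = 204/51 = 4, a_2 = floor((27 + 24)/4) = 12.
  m_3 = 4*12 - 24 = 24, d_3 = (780 - 24^2)/4 = 204/4 = 51, a_3 = floor((27 + 24)/51) = 1.
  m_4 = 51*1 - 24 = 27, d_4 = (780 - 27^2)/51 = 51/51 = 1, a_4 = floor((27 + 27)/1) = 54.
  m_5 = 1*54 - 27 = 27, d_5 = (780 - 27^2)/1 = 51/1 = 51: (m_5, d_5) = (m_1, d_1) = (27, 51), so from here the quotients repeat a_1, ..., a_4; the period length is 4.
So sqrt(780) = [27; (1, 12, 1, 54)] with period length k = 4.
k is even, so the fundamental solution of x^2 - 780y^2 = 1 is (p_{k-1}, q_{k-1}) = (p_3, q_3); compute convergents through index 3.
Convergents (p_i = a_i*p_{i-1} + p_{i-2}, q_i = a_i*q_{i-1} + q_{i-2} with p_{-2}=0, p_{-1}=1, q_{-2}=1, q_{-1}=0):
  i=0: a_0=27, p_0 = 27*1 + 0 = 27, q_0 = 27*0 + 1 = 1.
  i=1: a_1=1, p_1 = 1*27 + 1 = 28, q_1 = 1*1 + 0 = 1.
  i=2: a_2=12, p_2 = 12*28 + 27 = 363, q_2 = 12*1 + 1 = 13.
  i=3: a_3=1, p_3 = 1*363 + 28 = 391, q_3 = 1*13 + 1 = 14.
Check: 391^2 - 780*14^2 = 152881 - 152880 = 1, so (x, y) = (391, 14) solves the equation, and by the theorem it is the least positive solution.

(x, y) = (391, 14)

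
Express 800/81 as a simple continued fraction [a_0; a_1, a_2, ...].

Run the Euclidean algorithm on 800 and 81; the successive quotients are the partial quotients a_0, a_1, ... (each step inverts the fractional part left over by the previous one):
  800 = 9*81 + 71, so a_0 = 9.
  81 = 1*71 + 10, so a_1 = 1.
  71 = 7*10 + 1, so a_2 = 7.
  10 = 10*1 + 0, so a_3 = 10.
The remainder reaches 0 after 4 divisions, so the expansion has 4 partial quotients, read off in order.

[9; 1, 7, 10]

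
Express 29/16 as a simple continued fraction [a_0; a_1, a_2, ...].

[1; 1, 4, 3]

Run the Euclidean algorithm on 29 and 16; the successive quotients are the partial quotients a_0, a_1, ... (each step inverts the fractional part left over by the previous one):
  29 = 1*16 + 13, so a_0 = 1.
  16 = 1*13 + 3, so a_1 = 1.
  13 = 4*3 + 1, so a_2 = 4.
  3 = 3*1 + 0, so a_3 = 3.
The remainder reaches 0 after 4 divisions, so the expansion has 4 partial quotients, read off in order.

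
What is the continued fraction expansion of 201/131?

[1; 1, 1, 6, 1, 3, 2]

Run the Euclidean algorithm on 201 and 131; the successive quotients are the partial quotients a_0, a_1, ... (each step inverts the fractional part left over by the previous one):
  201 = 1*131 + 70, so a_0 = 1.
  131 = 1*70 + 61, so a_1 = 1.
  70 = 1*61 + 9, so a_2 = 1.
  61 = 6*9 + 7, so a_3 = 6.
  9 = 1*7 + 2, so a_4 = 1.
  7 = 3*2 + 1, so a_5 = 3.
  2 = 2*1 + 0, so a_6 = 2.
The remainder reaches 0 after 7 divisions, so the expansion has 7 partial quotients, read off in order.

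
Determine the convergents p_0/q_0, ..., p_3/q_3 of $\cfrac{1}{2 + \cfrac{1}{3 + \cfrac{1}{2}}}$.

Using the convergent recurrence p_i = a_i*p_{i-1} + p_{i-2}, q_i = a_i*q_{i-1} + q_{i-2} with p_{-2}=0, p_{-1}=1, q_{-2}=1, q_{-1}=0:
  i=0: a_0=0, p_0 = 0*1 + 0 = 0, q_0 = 0*0 + 1 = 1.
  i=1: a_1=2, p_1 = 2*0 + 1 = 1, q_1 = 2*1 + 0 = 2.
  i=2: a_2=3, p_2 = 3*1 + 0 = 3, q_2 = 3*2 + 1 = 7.
  i=3: a_3=2, p_3 = 2*3 + 1 = 7, q_3 = 2*7 + 2 = 16.

0/1, 1/2, 3/7, 7/16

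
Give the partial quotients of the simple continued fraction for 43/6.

Run the Euclidean algorithm on 43 and 6; the successive quotients are the partial quotients a_0, a_1, ... (each step inverts the fractional part left over by the previous one):
  43 = 7*6 + 1, so a_0 = 7.
  6 = 6*1 + 0, so a_1 = 6.
The remainder reaches 0 after 2 divisions, so the expansion has 2 partial quotients, read off in order.

[7; 6]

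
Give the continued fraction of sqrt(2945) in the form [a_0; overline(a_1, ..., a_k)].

[54; overline(3, 1, 2, 1, 3, 108)]

Write x_i = (sqrt(2945) + m_i)/d_i with (m_0, d_0) = (0, 1). a_0 = floor(sqrt(2945)) = 54, since 54^2 = 2916 <= 2945 < 3025 = 55^2.
Iterate m_{i+1} = d_i*a_i - m_i, d_{i+1} = (2945 - m_{i+1}^2)/d_i, a_{i+1} = floor((a_0 + m_{i+1})/d_{i+1}):
  m_1 = 1*54 - 0 = 54, d_1 = (2945 - 54^2)/1 = 29/1 = 29, a_1 = floor((54 + 54)/29) = 3.
  m_2 = 29*3 - 54 = 33, d_2 = (2945 - 33^2)/29 = 1856/29 = 64, a_2 = floor((54 + 33)/64) = 1.
  m_3 = 64*1 - 33 = 31, d_3 = (2945 - 31^2)/64 = 1984/64 = 31, a_3 = floor((54 + 31)/31) = 2.
  m_4 = 31*2 - 31 = 31, d_4 = (2945 - 31^2)/31 = 1984/31 = 64, a_4 = floor((54 + 31)/64) = 1.
  m_5 = 64*1 - 31 = 33, d_5 = (2945 - 33^2)/64 = 1856/64 = 29, a_5 = floor((54 + 33)/29) = 3.
  m_6 = 29*3 - 33 = 54, d_6 = (2945 - 54^2)/29 = 29/29 = 1, a_6 = floor((54 + 54)/1) = 108.
  m_7 = 1*108 - 54 = 54, d_7 = (2945 - 54^2)/1 = 29/1 = 29: (m_7, d_7) = (m_1, d_1) = (54, 29), so from here the quotients repeat a_1, ..., a_6; the period length is 6.
Hence the expansion of sqrt(2945) is a_0 = 54 followed by the repeating block 3, 1, 2, 1, 3, 108 (period 6).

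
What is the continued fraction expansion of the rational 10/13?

[0; 1, 3, 3]

Run the Euclidean algorithm on 10 and 13; the successive quotients are the partial quotients a_0, a_1, ... (each step inverts the fractional part left over by the previous one):
  10 = 0*13 + 10, so a_0 = 0.
  13 = 1*10 + 3, so a_1 = 1.
  10 = 3*3 + 1, so a_2 = 3.
  3 = 3*1 + 0, so a_3 = 3.
The remainder reaches 0 after 4 divisions, so the expansion has 4 partial quotients, read off in order.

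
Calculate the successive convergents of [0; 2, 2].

0/1, 1/2, 2/5

Using the convergent recurrence p_i = a_i*p_{i-1} + p_{i-2}, q_i = a_i*q_{i-1} + q_{i-2} with p_{-2}=0, p_{-1}=1, q_{-2}=1, q_{-1}=0:
  i=0: a_0=0, p_0 = 0*1 + 0 = 0, q_0 = 0*0 + 1 = 1.
  i=1: a_1=2, p_1 = 2*0 + 1 = 1, q_1 = 2*1 + 0 = 2.
  i=2: a_2=2, p_2 = 2*1 + 0 = 2, q_2 = 2*2 + 1 = 5.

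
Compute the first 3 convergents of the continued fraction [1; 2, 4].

Using the convergent recurrence p_i = a_i*p_{i-1} + p_{i-2}, q_i = a_i*q_{i-1} + q_{i-2} with p_{-2}=0, p_{-1}=1, q_{-2}=1, q_{-1}=0:
  i=0: a_0=1, p_0 = 1*1 + 0 = 1, q_0 = 1*0 + 1 = 1.
  i=1: a_1=2, p_1 = 2*1 + 1 = 3, q_1 = 2*1 + 0 = 2.
  i=2: a_2=4, p_2 = 4*3 + 1 = 13, q_2 = 4*2 + 1 = 9.

1/1, 3/2, 13/9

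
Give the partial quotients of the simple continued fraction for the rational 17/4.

Run the Euclidean algorithm on 17 and 4; the successive quotients are the partial quotients a_0, a_1, ... (each step inverts the fractional part left over by the previous one):
  17 = 4*4 + 1, so a_0 = 4.
  4 = 4*1 + 0, so a_1 = 4.
The remainder reaches 0 after 2 divisions, so the expansion has 2 partial quotients, read off in order.

[4; 4]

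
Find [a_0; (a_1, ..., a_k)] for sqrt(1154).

Write x_i = (sqrt(1154) + m_i)/d_i with (m_0, d_0) = (0, 1). a_0 = floor(sqrt(1154)) = 33, since 33^2 = 1089 <= 1154 < 1156 = 34^2.
Iterate m_{i+1} = d_i*a_i - m_i, d_{i+1} = (1154 - m_{i+1}^2)/d_i, a_{i+1} = floor((a_0 + m_{i+1})/d_{i+1}):
  m_1 = 1*33 - 0 = 33, d_1 = (1154 - 33^2)/1 = 65/1 = 65, a_1 = floor((33 + 33)/65) = 1.
  m_2 = 65*1 - 33 = 32, d_2 = (1154 - 32^2)/65 = 130/65 = 2, a_2 = floor((33 + 32)/2) = 32.
  m_3 = 2*32 - 32 = 32, d_3 = (1154 - 32^2)/2 = 130/2 = 65, a_3 = floor((33 + 32)/65) = 1.
  m_4 = 65*1 - 32 = 33, d_4 = (1154 - 33^2)/65 = 65/65 = 1, a_4 = floor((33 + 33)/1) = 66.
  m_5 = 1*66 - 33 = 33, d_5 = (1154 - 33^2)/1 = 65/1 = 65: (m_5, d_5) = (m_1, d_1) = (33, 65), so from here the quotients repeat a_1, ..., a_4; the period length is 4.
Hence the expansion of sqrt(1154) is a_0 = 33 followed by the repeating block 1, 32, 1, 66 (period 4).

[33; (1, 32, 1, 66)]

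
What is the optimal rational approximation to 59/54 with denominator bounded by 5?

Expand x = 59/54 as a continued fraction with the Euclidean algorithm:
  59 = 1*54 + 5, so a_0 = 1.
  54 = 10*5 + 4, so a_1 = 10.
  5 = 1*4 + 1, so a_2 = 1.
  4 = 4*1 + 0, so a_3 = 4.
so x = [1; 10, 1, 4].
Convergents (p_i = a_i*p_{i-1} + p_{i-2}, q_i = a_i*q_{i-1} + q_{i-2} with p_{-2}=0, p_{-1}=1, q_{-2}=1, q_{-1}=0), until the denominator exceeds 5:
  i=0: a_0=1, p_0 = 1*1 + 0 = 1, q_0 = 1*0 + 1 = 1.
  i=1: a_1=10, p_1 = 10*1 + 1 = 11, q_1 = 10*1 + 0 = 10.
q_1 = 10 > 5, so the last convergent with denominator <= 5 is p_0/q_0 = 1/1.
The closest fraction with denominator <= 5 is either p_0/q_0 or the intermediate fraction (k*p_0 + p_{-1})/(k*q_0 + q_{-1}) with the largest k >= 1 whose denominator stays <= 5; these approach x as k grows, and every other convergent or intermediate fraction in range is farther away.
Largest k: floor((5 - q_{-1})/q_0) = floor((5 - 0)/1) = 5 (using the seeds p_{-1} = 1, q_{-1} = 0).
That gives (5*1 + 1)/(5*1 + 0) = 6/5.
Compare the errors: |x - 1/1| = |59*1 - 1*54|/(54*1) = 5/54, and |x - 6/5| = |59*5 - 6*54|/(54*5) = 29/270.
Cross-multiplying, 5*270 = 1350 < 1566 = 29*54, so 5/54 is smaller: the convergent 1/1 is closer to x than 6/5.

1/1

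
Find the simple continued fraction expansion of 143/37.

Run the Euclidean algorithm on 143 and 37; the successive quotients are the partial quotients a_0, a_1, ... (each step inverts the fractional part left over by the previous one):
  143 = 3*37 + 32, so a_0 = 3.
  37 = 1*32 + 5, so a_1 = 1.
  32 = 6*5 + 2, so a_2 = 6.
  5 = 2*2 + 1, so a_3 = 2.
  2 = 2*1 + 0, so a_4 = 2.
The remainder reaches 0 after 5 divisions, so the expansion has 5 partial quotients, read off in order.

[3; 1, 6, 2, 2]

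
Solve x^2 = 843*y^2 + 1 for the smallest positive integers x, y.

(x, y) = (842, 29)

First expand sqrt(843) as a continued fraction. With x_i = (sqrt(843) + m_i)/d_i and (m_0, d_0) = (0, 1): a_0 = floor(sqrt(843)) = 29, since 29^2 = 841 <= 843 < 900 = 30^2.
Iterate m_{i+1} = d_i*a_i - m_i, d_{i+1} = (843 - m_{i+1}^2)/d_i, a_{i+1} = floor((a_0 + m_{i+1})/d_{i+1}):
  m_1 = 1*29 - 0 = 29, d_1 = (843 - 29^2)/1 = 2/1 = 2, a_1 = floor((29 + 29)/2) = 29.
  m_2 = 2*29 - 29 = 29, d_2 = (843 - 29^2)/2 = 2/2 = 1, a_2 = floor((29 + 29)/1) = 58.
  m_3 = 1*58 - 29 = 29, d_3 = (843 - 29^2)/1 = 2/1 = 2: (m_3, d_3) = (m_1, d_1) = (29, 2), so from here the quotients repeat a_1, a_2; the period length is 2.
So sqrt(843) = [29; (29, 58)] with period length k = 2.
k is even, so the fundamental solution of x^2 - 843y^2 = 1 is (p_{k-1}, q_{k-1}) = (p_1, q_1); compute convergents through index 1.
Convergents (p_i = a_i*p_{i-1} + p_{i-2}, q_i = a_i*q_{i-1} + q_{i-2} with p_{-2}=0, p_{-1}=1, q_{-2}=1, q_{-1}=0):
  i=0: a_0=29, p_0 = 29*1 + 0 = 29, q_0 = 29*0 + 1 = 1.
  i=1: a_1=29, p_1 = 29*29 + 1 = 842, q_1 = 29*1 + 0 = 29.
Check: 842^2 - 843*29^2 = 708964 - 708963 = 1, so (x, y) = (842, 29) solves the equation, and by the theorem it is the least positive solution.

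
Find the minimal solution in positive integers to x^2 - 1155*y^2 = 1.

First expand sqrt(1155) as a continued fraction. With x_i = (sqrt(1155) + m_i)/d_i and (m_0, d_0) = (0, 1): a_0 = floor(sqrt(1155)) = 33, since 33^2 = 1089 <= 1155 < 1156 = 34^2.
Iterate m_{i+1} = d_i*a_i - m_i, d_{i+1} = (1155 - m_{i+1}^2)/d_i, a_{i+1} = floor((a_0 + m_{i+1})/d_{i+1}):
  m_1 = 1*33 - 0 = 33, d_1 = (1155 - 33^2)/1 = 66/1 = 66, a_1 = floor((33 + 33)/66) = 1.
  m_2 = 66*1 - 33 = 33, d_2 = (1155 - 33^2)/66 = 66/66 = 1, a_2 = floor((33 + 33)/1) = 66.
  m_3 = 1*66 - 33 = 33, d_3 = (1155 - 33^2)/1 = 66/1 = 66: (m_3, d_3) = (m_1, d_1) = (33, 66), so from here the quotients repeat a_1, a_2; the period length is 2.
So sqrt(1155) = [33; (1, 66)] with period length k = 2.
k is even, so the fundamental solution of x^2 - 1155y^2 = 1 is (p_{k-1}, q_{k-1}) = (p_1, q_1); compute convergents through index 1.
Convergents (p_i = a_i*p_{i-1} + p_{i-2}, q_i = a_i*q_{i-1} + q_{i-2} with p_{-2}=0, p_{-1}=1, q_{-2}=1, q_{-1}=0):
  i=0: a_0=33, p_0 = 33*1 + 0 = 33, q_0 = 33*0 + 1 = 1.
  i=1: a_1=1, p_1 = 1*33 + 1 = 34, q_1 = 1*1 + 0 = 1.
Check: 34^2 - 1155*1^2 = 1156 - 1155 = 1, so (x, y) = (34, 1) solves the equation, and by the theorem it is the least positive solution.

(x, y) = (34, 1)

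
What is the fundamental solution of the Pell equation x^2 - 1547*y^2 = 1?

(x, y) = (118, 3)

First expand sqrt(1547) as a continued fraction. With x_i = (sqrt(1547) + m_i)/d_i and (m_0, d_0) = (0, 1): a_0 = floor(sqrt(1547)) = 39, since 39^2 = 1521 <= 1547 < 1600 = 40^2.
Iterate m_{i+1} = d_i*a_i - m_i, d_{i+1} = (1547 - m_{i+1}^2)/d_i, a_{i+1} = floor((a_0 + m_{i+1})/d_{i+1}):
  m_1 = 1*39 - 0 = 39, d_1 = (1547 - 39^2)/1 = 26/1 = 26, a_1 = floor((39 + 39)/26) = 3.
  m_2 = 26*3 - 39 = 39, d_2 = (1547 - 39^2)/26 = 26/26 = 1, a_2 = floor((39 + 39)/1) = 78.
  m_3 = 1*78 - 39 = 39, d_3 = (1547 - 39^2)/1 = 26/1 = 26: (m_3, d_3) = (m_1, d_1) = (39, 26), so from here the quotients repeat a_1, a_2; the period length is 2.
So sqrt(1547) = [39; (3, 78)] with period length k = 2.
k is even, so the fundamental solution of x^2 - 1547y^2 = 1 is (p_{k-1}, q_{k-1}) = (p_1, q_1); compute convergents through index 1.
Convergents (p_i = a_i*p_{i-1} + p_{i-2}, q_i = a_i*q_{i-1} + q_{i-2} with p_{-2}=0, p_{-1}=1, q_{-2}=1, q_{-1}=0):
  i=0: a_0=39, p_0 = 39*1 + 0 = 39, q_0 = 39*0 + 1 = 1.
  i=1: a_1=3, p_1 = 3*39 + 1 = 118, q_1 = 3*1 + 0 = 3.
Check: 118^2 - 1547*3^2 = 13924 - 13923 = 1, so (x, y) = (118, 3) solves the equation, and by the theorem it is the least positive solution.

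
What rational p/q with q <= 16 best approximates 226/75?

Expand x = 226/75 as a continued fraction with the Euclidean algorithm:
  226 = 3*75 + 1, so a_0 = 3.
  75 = 75*1 + 0, so a_1 = 75.
so x = [3; 75].
Convergents (p_i = a_i*p_{i-1} + p_{i-2}, q_i = a_i*q_{i-1} + q_{i-2} with p_{-2}=0, p_{-1}=1, q_{-2}=1, q_{-1}=0), until the denominator exceeds 16:
  i=0: a_0=3, p_0 = 3*1 + 0 = 3, q_0 = 3*0 + 1 = 1.
  i=1: a_1=75, p_1 = 75*3 + 1 = 226, q_1 = 75*1 + 0 = 75.
q_1 = 75 > 16, so the last convergent with denominator <= 16 is p_0/q_0 = 3/1.
The closest fraction with denominator <= 16 is either p_0/q_0 or the intermediate fraction (k*p_0 + p_{-1})/(k*q_0 + q_{-1}) with the largest k >= 1 whose denominator stays <= 16; these approach x as k grows, and every other convergent or intermediate fraction in range is farther away.
Largest k: floor((16 - q_{-1})/q_0) = floor((16 - 0)/1) = 16 (using the seeds p_{-1} = 1, q_{-1} = 0).
That gives (16*3 + 1)/(16*1 + 0) = 49/16.
Compare the errors: |x - 3/1| = |226*1 - 3*75|/(75*1) = 1/75, and |x - 49/16| = |226*16 - 49*75|/(75*16) = 59/1200.
Cross-multiplying, 1*1200 = 1200 < 4425 = 59*75, so 1/75 is smaller: the convergent 3/1 is closer to x than 49/16.

3/1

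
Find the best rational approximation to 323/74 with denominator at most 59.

227/52

Expand x = 323/74 as a continued fraction with the Euclidean algorithm:
  323 = 4*74 + 27, so a_0 = 4.
  74 = 2*27 + 20, so a_1 = 2.
  27 = 1*20 + 7, so a_2 = 1.
  20 = 2*7 + 6, so a_3 = 2.
  7 = 1*6 + 1, so a_4 = 1.
  6 = 6*1 + 0, so a_5 = 6.
so x = [4; 2, 1, 2, 1, 6].
Convergents (p_i = a_i*p_{i-1} + p_{i-2}, q_i = a_i*q_{i-1} + q_{i-2} with p_{-2}=0, p_{-1}=1, q_{-2}=1, q_{-1}=0), until the denominator exceeds 59:
  i=0: a_0=4, p_0 = 4*1 + 0 = 4, q_0 = 4*0 + 1 = 1.
  i=1: a_1=2, p_1 = 2*4 + 1 = 9, q_1 = 2*1 + 0 = 2.
  i=2: a_2=1, p_2 = 1*9 + 4 = 13, q_2 = 1*2 + 1 = 3.
  i=3: a_3=2, p_3 = 2*13 + 9 = 35, q_3 = 2*3 + 2 = 8.
  i=4: a_4=1, p_4 = 1*35 + 13 = 48, q_4 = 1*8 + 3 = 11.
  i=5: a_5=6, p_5 = 6*48 + 35 = 323, q_5 = 6*11 + 8 = 74.
q_5 = 74 > 59, so the last convergent with denominator <= 59 is p_4/q_4 = 48/11.
The closest fraction with denominator <= 59 is either p_4/q_4 or the intermediate fraction (k*p_4 + p_3)/(k*q_4 + q_3) with the largest k >= 1 whose denominator stays <= 59; these approach x as k grows, and every other convergent or intermediate fraction in range is farther away.
Largest k: floor((59 - q_3)/q_4) = floor((59 - 8)/11) = 4.
That gives (4*48 + 35)/(4*11 + 8) = 227/52.
Compare the errors: |x - 48/11| = |323*11 - 48*74|/(74*11) = 1/814, and |x - 227/52| = |323*52 - 227*74|/(74*52) = 2/3848.
Cross-multiplying, 2*814 = 1628 < 3848 = 1*3848, so 2/3848 is smaller: the intermediate fraction 227/52 is closer to x than 48/11.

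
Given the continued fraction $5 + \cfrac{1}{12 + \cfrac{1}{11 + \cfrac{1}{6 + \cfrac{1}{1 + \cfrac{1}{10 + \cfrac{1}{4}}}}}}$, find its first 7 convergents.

Using the convergent recurrence p_i = a_i*p_{i-1} + p_{i-2}, q_i = a_i*q_{i-1} + q_{i-2} with p_{-2}=0, p_{-1}=1, q_{-2}=1, q_{-1}=0:
  i=0: a_0=5, p_0 = 5*1 + 0 = 5, q_0 = 5*0 + 1 = 1.
  i=1: a_1=12, p_1 = 12*5 + 1 = 61, q_1 = 12*1 + 0 = 12.
  i=2: a_2=11, p_2 = 11*61 + 5 = 676, q_2 = 11*12 + 1 = 133.
  i=3: a_3=6, p_3 = 6*676 + 61 = 4117, q_3 = 6*133 + 12 = 810.
  i=4: a_4=1, p_4 = 1*4117 + 676 = 4793, q_4 = 1*810 + 133 = 943.
  i=5: a_5=10, p_5 = 10*4793 + 4117 = 52047, q_5 = 10*943 + 810 = 10240.
  i=6: a_6=4, p_6 = 4*52047 + 4793 = 212981, q_6 = 4*10240 + 943 = 41903.

5/1, 61/12, 676/133, 4117/810, 4793/943, 52047/10240, 212981/41903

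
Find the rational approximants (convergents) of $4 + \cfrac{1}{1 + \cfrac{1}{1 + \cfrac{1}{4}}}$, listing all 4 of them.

4/1, 5/1, 9/2, 41/9

Using the convergent recurrence p_i = a_i*p_{i-1} + p_{i-2}, q_i = a_i*q_{i-1} + q_{i-2} with p_{-2}=0, p_{-1}=1, q_{-2}=1, q_{-1}=0:
  i=0: a_0=4, p_0 = 4*1 + 0 = 4, q_0 = 4*0 + 1 = 1.
  i=1: a_1=1, p_1 = 1*4 + 1 = 5, q_1 = 1*1 + 0 = 1.
  i=2: a_2=1, p_2 = 1*5 + 4 = 9, q_2 = 1*1 + 1 = 2.
  i=3: a_3=4, p_3 = 4*9 + 5 = 41, q_3 = 4*2 + 1 = 9.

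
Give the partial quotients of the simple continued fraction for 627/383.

[1; 1, 1, 1, 3, 11, 3]

Run the Euclidean algorithm on 627 and 383; the successive quotients are the partial quotients a_0, a_1, ... (each step inverts the fractional part left over by the previous one):
  627 = 1*383 + 244, so a_0 = 1.
  383 = 1*244 + 139, so a_1 = 1.
  244 = 1*139 + 105, so a_2 = 1.
  139 = 1*105 + 34, so a_3 = 1.
  105 = 3*34 + 3, so a_4 = 3.
  34 = 11*3 + 1, so a_5 = 11.
  3 = 3*1 + 0, so a_6 = 3.
The remainder reaches 0 after 7 divisions, so the expansion has 7 partial quotients, read off in order.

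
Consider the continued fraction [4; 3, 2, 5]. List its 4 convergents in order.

Using the convergent recurrence p_i = a_i*p_{i-1} + p_{i-2}, q_i = a_i*q_{i-1} + q_{i-2} with p_{-2}=0, p_{-1}=1, q_{-2}=1, q_{-1}=0:
  i=0: a_0=4, p_0 = 4*1 + 0 = 4, q_0 = 4*0 + 1 = 1.
  i=1: a_1=3, p_1 = 3*4 + 1 = 13, q_1 = 3*1 + 0 = 3.
  i=2: a_2=2, p_2 = 2*13 + 4 = 30, q_2 = 2*3 + 1 = 7.
  i=3: a_3=5, p_3 = 5*30 + 13 = 163, q_3 = 5*7 + 3 = 38.

4/1, 13/3, 30/7, 163/38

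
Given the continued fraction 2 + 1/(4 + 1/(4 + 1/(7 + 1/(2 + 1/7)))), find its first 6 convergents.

2/1, 9/4, 38/17, 275/123, 588/263, 4391/1964

Using the convergent recurrence p_i = a_i*p_{i-1} + p_{i-2}, q_i = a_i*q_{i-1} + q_{i-2} with p_{-2}=0, p_{-1}=1, q_{-2}=1, q_{-1}=0:
  i=0: a_0=2, p_0 = 2*1 + 0 = 2, q_0 = 2*0 + 1 = 1.
  i=1: a_1=4, p_1 = 4*2 + 1 = 9, q_1 = 4*1 + 0 = 4.
  i=2: a_2=4, p_2 = 4*9 + 2 = 38, q_2 = 4*4 + 1 = 17.
  i=3: a_3=7, p_3 = 7*38 + 9 = 275, q_3 = 7*17 + 4 = 123.
  i=4: a_4=2, p_4 = 2*275 + 38 = 588, q_4 = 2*123 + 17 = 263.
  i=5: a_5=7, p_5 = 7*588 + 275 = 4391, q_5 = 7*263 + 123 = 1964.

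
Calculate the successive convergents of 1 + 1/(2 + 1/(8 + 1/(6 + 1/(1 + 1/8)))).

Using the convergent recurrence p_i = a_i*p_{i-1} + p_{i-2}, q_i = a_i*q_{i-1} + q_{i-2} with p_{-2}=0, p_{-1}=1, q_{-2}=1, q_{-1}=0:
  i=0: a_0=1, p_0 = 1*1 + 0 = 1, q_0 = 1*0 + 1 = 1.
  i=1: a_1=2, p_1 = 2*1 + 1 = 3, q_1 = 2*1 + 0 = 2.
  i=2: a_2=8, p_2 = 8*3 + 1 = 25, q_2 = 8*2 + 1 = 17.
  i=3: a_3=6, p_3 = 6*25 + 3 = 153, q_3 = 6*17 + 2 = 104.
  i=4: a_4=1, p_4 = 1*153 + 25 = 178, q_4 = 1*104 + 17 = 121.
  i=5: a_5=8, p_5 = 8*178 + 153 = 1577, q_5 = 8*121 + 104 = 1072.

1/1, 3/2, 25/17, 153/104, 178/121, 1577/1072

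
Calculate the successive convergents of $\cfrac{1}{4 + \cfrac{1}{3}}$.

0/1, 1/4, 3/13

Using the convergent recurrence p_i = a_i*p_{i-1} + p_{i-2}, q_i = a_i*q_{i-1} + q_{i-2} with p_{-2}=0, p_{-1}=1, q_{-2}=1, q_{-1}=0:
  i=0: a_0=0, p_0 = 0*1 + 0 = 0, q_0 = 0*0 + 1 = 1.
  i=1: a_1=4, p_1 = 4*0 + 1 = 1, q_1 = 4*1 + 0 = 4.
  i=2: a_2=3, p_2 = 3*1 + 0 = 3, q_2 = 3*4 + 1 = 13.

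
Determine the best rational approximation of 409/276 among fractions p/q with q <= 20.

28/19

Expand x = 409/276 as a continued fraction with the Euclidean algorithm:
  409 = 1*276 + 133, so a_0 = 1.
  276 = 2*133 + 10, so a_1 = 2.
  133 = 13*10 + 3, so a_2 = 13.
  10 = 3*3 + 1, so a_3 = 3.
  3 = 3*1 + 0, so a_4 = 3.
so x = [1; 2, 13, 3, 3].
Convergents (p_i = a_i*p_{i-1} + p_{i-2}, q_i = a_i*q_{i-1} + q_{i-2} with p_{-2}=0, p_{-1}=1, q_{-2}=1, q_{-1}=0), until the denominator exceeds 20:
  i=0: a_0=1, p_0 = 1*1 + 0 = 1, q_0 = 1*0 + 1 = 1.
  i=1: a_1=2, p_1 = 2*1 + 1 = 3, q_1 = 2*1 + 0 = 2.
  i=2: a_2=13, p_2 = 13*3 + 1 = 40, q_2 = 13*2 + 1 = 27.
q_2 = 27 > 20, so the last convergent with denominator <= 20 is p_1/q_1 = 3/2.
The closest fraction with denominator <= 20 is either p_1/q_1 or the intermediate fraction (k*p_1 + p_0)/(k*q_1 + q_0) with the largest k >= 1 whose denominator stays <= 20; these approach x as k grows, and every other convergent or intermediate fraction in range is farther away.
Largest k: floor((20 - q_0)/q_1) = floor((20 - 1)/2) = 9.
That gives (9*3 + 1)/(9*2 + 1) = 28/19.
Compare the errors: |x - 3/2| = |409*2 - 3*276|/(276*2) = 10/552, and |x - 28/19| = |409*19 - 28*276|/(276*19) = 43/5244.
Cross-multiplying, 43*552 = 23736 < 52440 = 10*5244, so 43/5244 is smaller: the intermediate fraction 28/19 is closer to x than 3/2.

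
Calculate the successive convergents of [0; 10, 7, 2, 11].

Using the convergent recurrence p_i = a_i*p_{i-1} + p_{i-2}, q_i = a_i*q_{i-1} + q_{i-2} with p_{-2}=0, p_{-1}=1, q_{-2}=1, q_{-1}=0:
  i=0: a_0=0, p_0 = 0*1 + 0 = 0, q_0 = 0*0 + 1 = 1.
  i=1: a_1=10, p_1 = 10*0 + 1 = 1, q_1 = 10*1 + 0 = 10.
  i=2: a_2=7, p_2 = 7*1 + 0 = 7, q_2 = 7*10 + 1 = 71.
  i=3: a_3=2, p_3 = 2*7 + 1 = 15, q_3 = 2*71 + 10 = 152.
  i=4: a_4=11, p_4 = 11*15 + 7 = 172, q_4 = 11*152 + 71 = 1743.

0/1, 1/10, 7/71, 15/152, 172/1743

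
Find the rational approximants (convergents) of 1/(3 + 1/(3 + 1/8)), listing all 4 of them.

Using the convergent recurrence p_i = a_i*p_{i-1} + p_{i-2}, q_i = a_i*q_{i-1} + q_{i-2} with p_{-2}=0, p_{-1}=1, q_{-2}=1, q_{-1}=0:
  i=0: a_0=0, p_0 = 0*1 + 0 = 0, q_0 = 0*0 + 1 = 1.
  i=1: a_1=3, p_1 = 3*0 + 1 = 1, q_1 = 3*1 + 0 = 3.
  i=2: a_2=3, p_2 = 3*1 + 0 = 3, q_2 = 3*3 + 1 = 10.
  i=3: a_3=8, p_3 = 8*3 + 1 = 25, q_3 = 8*10 + 3 = 83.

0/1, 1/3, 3/10, 25/83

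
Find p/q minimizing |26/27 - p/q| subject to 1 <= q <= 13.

Expand x = 26/27 as a continued fraction with the Euclidean algorithm:
  26 = 0*27 + 26, so a_0 = 0.
  27 = 1*26 + 1, so a_1 = 1.
  26 = 26*1 + 0, so a_2 = 26.
so x = [0; 1, 26].
Convergents (p_i = a_i*p_{i-1} + p_{i-2}, q_i = a_i*q_{i-1} + q_{i-2} with p_{-2}=0, p_{-1}=1, q_{-2}=1, q_{-1}=0), until the denominator exceeds 13:
  i=0: a_0=0, p_0 = 0*1 + 0 = 0, q_0 = 0*0 + 1 = 1.
  i=1: a_1=1, p_1 = 1*0 + 1 = 1, q_1 = 1*1 + 0 = 1.
  i=2: a_2=26, p_2 = 26*1 + 0 = 26, q_2 = 26*1 + 1 = 27.
q_2 = 27 > 13, so the last convergent with denominator <= 13 is p_1/q_1 = 1/1.
The closest fraction with denominator <= 13 is either p_1/q_1 or the intermediate fraction (k*p_1 + p_0)/(k*q_1 + q_0) with the largest k >= 1 whose denominator stays <= 13; these approach x as k grows, and every other convergent or intermediate fraction in range is farther away.
Largest k: floor((13 - q_0)/q_1) = floor((13 - 1)/1) = 12.
That gives (12*1 + 0)/(12*1 + 1) = 12/13.
Compare the errors: |x - 1/1| = |26*1 - 1*27|/(27*1) = 1/27, and |x - 12/13| = |26*13 - 12*27|/(27*13) = 14/351.
Cross-multiplying, 1*351 = 351 < 378 = 14*27, so 1/27 is smaller: the convergent 1/1 is closer to x than 12/13.

1/1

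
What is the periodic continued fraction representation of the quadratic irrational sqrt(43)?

Write x_i = (sqrt(43) + m_i)/d_i with (m_0, d_0) = (0, 1). a_0 = floor(sqrt(43)) = 6, since 6^2 = 36 <= 43 < 49 = 7^2.
Iterate m_{i+1} = d_i*a_i - m_i, d_{i+1} = (43 - m_{i+1}^2)/d_i, a_{i+1} = floor((a_0 + m_{i+1})/d_{i+1}):
  m_1 = 1*6 - 0 = 6, d_1 = (43 - 6^2)/1 = 7/1 = 7, a_1 = floor((6 + 6)/7) = 1.
  m_2 = 7*1 - 6 = 1, d_2 = (43 - 1^2)/7 = 42/7 = 6, a_2 = floor((6 + 1)/6) = 1.
  m_3 = 6*1 - 1 = 5, d_3 = (43 - 5^2)/6 = 18/6 = 3, a_3 = floor((6 + 5)/3) = 3.
  m_4 = 3*3 - 5 = 4, d_4 = (43 - 4^2)/3 = 27/3 = 9, a_4 = floor((6 + 4)/9) = 1.
  m_5 = 9*1 - 4 = 5, d_5 = (43 - 5^2)/9 = 18/9 = 2, a_5 = floor((6 + 5)/2) = 5.
  m_6 = 2*5 - 5 = 5, d_6 = (43 - 5^2)/2 = 18/2 = 9, a_6 = floor((6 + 5)/9) = 1.
  m_7 = 9*1 - 5 = 4, d_7 = (43 - 4^2)/9 = 27/9 = 3, a_7 = floor((6 + 4)/3) = 3.
  m_8 = 3*3 - 4 = 5, d_8 = (43 - 5^2)/3 = 18/3 = 6, a_8 = floor((6 + 5)/6) = 1.
  m_9 = 6*1 - 5 = 1, d_9 = (43 - 1^2)/6 = 42/6 = 7, a_9 = floor((6 + 1)/7) = 1.
  m_10 = 7*1 - 1 = 6, d_10 = (43 - 6^2)/7 = 7/7 = 1, a_10 = floor((6 + 6)/1) = 12.
  m_11 = 1*12 - 6 = 6, d_11 = (43 - 6^2)/1 = 7/1 = 7: (m_11, d_11) = (m_1, d_1) = (6, 7), so from here the quotients repeat a_1, ..., a_10; the period length is 10.
Hence the expansion of sqrt(43) is a_0 = 6 followed by the repeating block 1, 1, 3, 1, 5, 1, 3, 1, 1, 12 (period 10).

[6; (1, 1, 3, 1, 5, 1, 3, 1, 1, 12)]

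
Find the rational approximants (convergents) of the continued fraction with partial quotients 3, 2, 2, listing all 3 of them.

3/1, 7/2, 17/5

Using the convergent recurrence p_i = a_i*p_{i-1} + p_{i-2}, q_i = a_i*q_{i-1} + q_{i-2} with p_{-2}=0, p_{-1}=1, q_{-2}=1, q_{-1}=0:
  i=0: a_0=3, p_0 = 3*1 + 0 = 3, q_0 = 3*0 + 1 = 1.
  i=1: a_1=2, p_1 = 2*3 + 1 = 7, q_1 = 2*1 + 0 = 2.
  i=2: a_2=2, p_2 = 2*7 + 3 = 17, q_2 = 2*2 + 1 = 5.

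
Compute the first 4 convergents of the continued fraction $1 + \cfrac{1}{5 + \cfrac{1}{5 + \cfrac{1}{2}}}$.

Using the convergent recurrence p_i = a_i*p_{i-1} + p_{i-2}, q_i = a_i*q_{i-1} + q_{i-2} with p_{-2}=0, p_{-1}=1, q_{-2}=1, q_{-1}=0:
  i=0: a_0=1, p_0 = 1*1 + 0 = 1, q_0 = 1*0 + 1 = 1.
  i=1: a_1=5, p_1 = 5*1 + 1 = 6, q_1 = 5*1 + 0 = 5.
  i=2: a_2=5, p_2 = 5*6 + 1 = 31, q_2 = 5*5 + 1 = 26.
  i=3: a_3=2, p_3 = 2*31 + 6 = 68, q_3 = 2*26 + 5 = 57.

1/1, 6/5, 31/26, 68/57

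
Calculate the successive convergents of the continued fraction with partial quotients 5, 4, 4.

5/1, 21/4, 89/17

Using the convergent recurrence p_i = a_i*p_{i-1} + p_{i-2}, q_i = a_i*q_{i-1} + q_{i-2} with p_{-2}=0, p_{-1}=1, q_{-2}=1, q_{-1}=0:
  i=0: a_0=5, p_0 = 5*1 + 0 = 5, q_0 = 5*0 + 1 = 1.
  i=1: a_1=4, p_1 = 4*5 + 1 = 21, q_1 = 4*1 + 0 = 4.
  i=2: a_2=4, p_2 = 4*21 + 5 = 89, q_2 = 4*4 + 1 = 17.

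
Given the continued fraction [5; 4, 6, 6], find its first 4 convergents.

Using the convergent recurrence p_i = a_i*p_{i-1} + p_{i-2}, q_i = a_i*q_{i-1} + q_{i-2} with p_{-2}=0, p_{-1}=1, q_{-2}=1, q_{-1}=0:
  i=0: a_0=5, p_0 = 5*1 + 0 = 5, q_0 = 5*0 + 1 = 1.
  i=1: a_1=4, p_1 = 4*5 + 1 = 21, q_1 = 4*1 + 0 = 4.
  i=2: a_2=6, p_2 = 6*21 + 5 = 131, q_2 = 6*4 + 1 = 25.
  i=3: a_3=6, p_3 = 6*131 + 21 = 807, q_3 = 6*25 + 4 = 154.

5/1, 21/4, 131/25, 807/154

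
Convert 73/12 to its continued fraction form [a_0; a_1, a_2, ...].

[6; 12]

Run the Euclidean algorithm on 73 and 12; the successive quotients are the partial quotients a_0, a_1, ... (each step inverts the fractional part left over by the previous one):
  73 = 6*12 + 1, so a_0 = 6.
  12 = 12*1 + 0, so a_1 = 12.
The remainder reaches 0 after 2 divisions, so the expansion has 2 partial quotients, read off in order.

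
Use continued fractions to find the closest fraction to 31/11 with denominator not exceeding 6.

17/6

Expand x = 31/11 as a continued fraction with the Euclidean algorithm:
  31 = 2*11 + 9, so a_0 = 2.
  11 = 1*9 + 2, so a_1 = 1.
  9 = 4*2 + 1, so a_2 = 4.
  2 = 2*1 + 0, so a_3 = 2.
so x = [2; 1, 4, 2].
Convergents (p_i = a_i*p_{i-1} + p_{i-2}, q_i = a_i*q_{i-1} + q_{i-2} with p_{-2}=0, p_{-1}=1, q_{-2}=1, q_{-1}=0), until the denominator exceeds 6:
  i=0: a_0=2, p_0 = 2*1 + 0 = 2, q_0 = 2*0 + 1 = 1.
  i=1: a_1=1, p_1 = 1*2 + 1 = 3, q_1 = 1*1 + 0 = 1.
  i=2: a_2=4, p_2 = 4*3 + 2 = 14, q_2 = 4*1 + 1 = 5.
  i=3: a_3=2, p_3 = 2*14 + 3 = 31, q_3 = 2*5 + 1 = 11.
q_3 = 11 > 6, so the last convergent with denominator <= 6 is p_2/q_2 = 14/5.
The closest fraction with denominator <= 6 is either p_2/q_2 or the intermediate fraction (k*p_2 + p_1)/(k*q_2 + q_1) with the largest k >= 1 whose denominator stays <= 6; these approach x as k grows, and every other convergent or intermediate fraction in range is farther away.
Largest k: floor((6 - q_1)/q_2) = floor((6 - 1)/5) = 1.
That gives (1*14 + 3)/(1*5 + 1) = 17/6.
Compare the errors: |x - 14/5| = |31*5 - 14*11|/(11*5) = 1/55, and |x - 17/6| = |31*6 - 17*11|/(11*6) = 1/66.
Cross-multiplying, 1*55 = 55 < 66 = 1*66, so 1/66 is smaller: the intermediate fraction 17/6 is closer to x than 14/5.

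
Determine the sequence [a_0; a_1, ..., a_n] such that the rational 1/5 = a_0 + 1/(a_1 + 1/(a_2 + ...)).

[0; 5]

Run the Euclidean algorithm on 1 and 5; the successive quotients are the partial quotients a_0, a_1, ... (each step inverts the fractional part left over by the previous one):
  1 = 0*5 + 1, so a_0 = 0.
  5 = 5*1 + 0, so a_1 = 5.
The remainder reaches 0 after 2 divisions, so the expansion has 2 partial quotients, read off in order.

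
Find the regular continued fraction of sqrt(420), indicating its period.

[20; (2, 40)]

Write x_i = (sqrt(420) + m_i)/d_i with (m_0, d_0) = (0, 1). a_0 = floor(sqrt(420)) = 20, since 20^2 = 400 <= 420 < 441 = 21^2.
Iterate m_{i+1} = d_i*a_i - m_i, d_{i+1} = (420 - m_{i+1}^2)/d_i, a_{i+1} = floor((a_0 + m_{i+1})/d_{i+1}):
  m_1 = 1*20 - 0 = 20, d_1 = (420 - 20^2)/1 = 20/1 = 20, a_1 = floor((20 + 20)/20) = 2.
  m_2 = 20*2 - 20 = 20, d_2 = (420 - 20^2)/20 = 20/20 = 1, a_2 = floor((20 + 20)/1) = 40.
  m_3 = 1*40 - 20 = 20, d_3 = (420 - 20^2)/1 = 20/1 = 20: (m_3, d_3) = (m_1, d_1) = (20, 20), so from here the quotients repeat a_1, a_2; the period length is 2.
Hence the expansion of sqrt(420) is a_0 = 20 followed by the repeating block 2, 40 (period 2).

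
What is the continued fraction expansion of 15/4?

[3; 1, 3]

Run the Euclidean algorithm on 15 and 4; the successive quotients are the partial quotients a_0, a_1, ... (each step inverts the fractional part left over by the previous one):
  15 = 3*4 + 3, so a_0 = 3.
  4 = 1*3 + 1, so a_1 = 1.
  3 = 3*1 + 0, so a_2 = 3.
The remainder reaches 0 after 3 divisions, so the expansion has 3 partial quotients, read off in order.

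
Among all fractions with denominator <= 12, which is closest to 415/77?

Expand x = 415/77 as a continued fraction with the Euclidean algorithm:
  415 = 5*77 + 30, so a_0 = 5.
  77 = 2*30 + 17, so a_1 = 2.
  30 = 1*17 + 13, so a_2 = 1.
  17 = 1*13 + 4, so a_3 = 1.
  13 = 3*4 + 1, so a_4 = 3.
  4 = 4*1 + 0, so a_5 = 4.
so x = [5; 2, 1, 1, 3, 4].
Convergents (p_i = a_i*p_{i-1} + p_{i-2}, q_i = a_i*q_{i-1} + q_{i-2} with p_{-2}=0, p_{-1}=1, q_{-2}=1, q_{-1}=0), until the denominator exceeds 12:
  i=0: a_0=5, p_0 = 5*1 + 0 = 5, q_0 = 5*0 + 1 = 1.
  i=1: a_1=2, p_1 = 2*5 + 1 = 11, q_1 = 2*1 + 0 = 2.
  i=2: a_2=1, p_2 = 1*11 + 5 = 16, q_2 = 1*2 + 1 = 3.
  i=3: a_3=1, p_3 = 1*16 + 11 = 27, q_3 = 1*3 + 2 = 5.
  i=4: a_4=3, p_4 = 3*27 + 16 = 97, q_4 = 3*5 + 3 = 18.
q_4 = 18 > 12, so the last convergent with denominator <= 12 is p_3/q_3 = 27/5.
The closest fraction with denominator <= 12 is either p_3/q_3 or the intermediate fraction (k*p_3 + p_2)/(k*q_3 + q_2) with the largest k >= 1 whose denominator stays <= 12; these approach x as k grows, and every other convergent or intermediate fraction in range is farther away.
Largest k: floor((12 - q_2)/q_3) = floor((12 - 3)/5) = 1.
That gives (1*27 + 16)/(1*5 + 3) = 43/8.
Compare the errors: |x - 27/5| = |415*5 - 27*77|/(77*5) = 4/385, and |x - 43/8| = |415*8 - 43*77|/(77*8) = 9/616.
Cross-multiplying, 4*616 = 2464 < 3465 = 9*385, so 4/385 is smaller: the convergent 27/5 is closer to x than 43/8.

27/5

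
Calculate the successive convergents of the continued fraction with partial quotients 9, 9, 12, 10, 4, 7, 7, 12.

9/1, 82/9, 993/109, 10012/1099, 41041/4505, 297299/32634, 2122134/232943, 25762907/2827950

Using the convergent recurrence p_i = a_i*p_{i-1} + p_{i-2}, q_i = a_i*q_{i-1} + q_{i-2} with p_{-2}=0, p_{-1}=1, q_{-2}=1, q_{-1}=0:
  i=0: a_0=9, p_0 = 9*1 + 0 = 9, q_0 = 9*0 + 1 = 1.
  i=1: a_1=9, p_1 = 9*9 + 1 = 82, q_1 = 9*1 + 0 = 9.
  i=2: a_2=12, p_2 = 12*82 + 9 = 993, q_2 = 12*9 + 1 = 109.
  i=3: a_3=10, p_3 = 10*993 + 82 = 10012, q_3 = 10*109 + 9 = 1099.
  i=4: a_4=4, p_4 = 4*10012 + 993 = 41041, q_4 = 4*1099 + 109 = 4505.
  i=5: a_5=7, p_5 = 7*41041 + 10012 = 297299, q_5 = 7*4505 + 1099 = 32634.
  i=6: a_6=7, p_6 = 7*297299 + 41041 = 2122134, q_6 = 7*32634 + 4505 = 232943.
  i=7: a_7=12, p_7 = 12*2122134 + 297299 = 25762907, q_7 = 12*232943 + 32634 = 2827950.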